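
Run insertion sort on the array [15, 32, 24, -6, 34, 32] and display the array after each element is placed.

First element 15 is already 'sorted'
Insert 32: shifted 0 elements -> [15, 32, 24, -6, 34, 32]
Insert 24: shifted 1 elements -> [15, 24, 32, -6, 34, 32]
Insert -6: shifted 3 elements -> [-6, 15, 24, 32, 34, 32]
Insert 34: shifted 0 elements -> [-6, 15, 24, 32, 34, 32]
Insert 32: shifted 1 elements -> [-6, 15, 24, 32, 32, 34]


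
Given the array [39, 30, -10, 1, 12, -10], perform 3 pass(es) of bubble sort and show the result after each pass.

After pass 1: [30, -10, 1, 12, -10, 39] (5 swaps)
After pass 2: [-10, 1, 12, -10, 30, 39] (4 swaps)
After pass 3: [-10, 1, -10, 12, 30, 39] (1 swaps)
Total swaps: 10


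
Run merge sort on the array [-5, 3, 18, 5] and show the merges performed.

Divide and conquer:
  Merge [-5] + [3] -> [-5, 3]
  Merge [18] + [5] -> [5, 18]
  Merge [-5, 3] + [5, 18] -> [-5, 3, 5, 18]


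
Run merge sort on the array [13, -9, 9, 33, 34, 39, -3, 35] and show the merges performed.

Divide and conquer:
  Merge [13] + [-9] -> [-9, 13]
  Merge [9] + [33] -> [9, 33]
  Merge [-9, 13] + [9, 33] -> [-9, 9, 13, 33]
  Merge [34] + [39] -> [34, 39]
  Merge [-3] + [35] -> [-3, 35]
  Merge [34, 39] + [-3, 35] -> [-3, 34, 35, 39]
  Merge [-9, 9, 13, 33] + [-3, 34, 35, 39] -> [-9, -3, 9, 13, 33, 34, 35, 39]


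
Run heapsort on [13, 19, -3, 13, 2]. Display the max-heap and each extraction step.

Build heap: [19, 13, -3, 13, 2]
Extract 19: [13, 13, -3, 2, 19]
Extract 13: [13, 2, -3, 13, 19]
Extract 13: [2, -3, 13, 13, 19]
Extract 2: [-3, 2, 13, 13, 19]


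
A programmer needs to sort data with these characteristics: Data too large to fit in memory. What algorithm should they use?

Best choice: External merge sort
Reason: Minimizes disk I/O by sequential reads/writes


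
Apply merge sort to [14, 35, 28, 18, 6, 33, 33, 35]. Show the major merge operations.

Divide and conquer:
  Merge [14] + [35] -> [14, 35]
  Merge [28] + [18] -> [18, 28]
  Merge [14, 35] + [18, 28] -> [14, 18, 28, 35]
  Merge [6] + [33] -> [6, 33]
  Merge [33] + [35] -> [33, 35]
  Merge [6, 33] + [33, 35] -> [6, 33, 33, 35]
  Merge [14, 18, 28, 35] + [6, 33, 33, 35] -> [6, 14, 18, 28, 33, 33, 35, 35]


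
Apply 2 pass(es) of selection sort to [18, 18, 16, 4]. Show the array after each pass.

Pass 1: Select minimum 4 at index 3, swap -> [4, 18, 16, 18]
Pass 2: Select minimum 16 at index 2, swap -> [4, 16, 18, 18]


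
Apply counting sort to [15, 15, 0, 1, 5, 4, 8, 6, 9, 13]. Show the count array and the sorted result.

Count array: [1, 1, 0, 0, 1, 1, 1, 0, 1, 1, 0, 0, 0, 1, 0, 2]
(count[i] = number of elements equal to i)
Cumulative count: [1, 2, 2, 2, 3, 4, 5, 5, 6, 7, 7, 7, 7, 8, 8, 10]
Sorted: [0, 1, 4, 5, 6, 8, 9, 13, 15, 15]


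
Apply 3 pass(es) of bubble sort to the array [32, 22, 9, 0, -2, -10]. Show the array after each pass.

After pass 1: [22, 9, 0, -2, -10, 32] (5 swaps)
After pass 2: [9, 0, -2, -10, 22, 32] (4 swaps)
After pass 3: [0, -2, -10, 9, 22, 32] (3 swaps)
Total swaps: 12


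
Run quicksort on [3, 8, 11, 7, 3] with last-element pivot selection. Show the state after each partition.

Partition 1: pivot=3 at index 1 -> [3, 3, 11, 7, 8]
Partition 2: pivot=8 at index 3 -> [3, 3, 7, 8, 11]


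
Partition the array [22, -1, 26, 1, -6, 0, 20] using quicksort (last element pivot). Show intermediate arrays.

Partition 1: pivot=20 at index 4 -> [-1, 1, -6, 0, 20, 22, 26]
Partition 2: pivot=0 at index 2 -> [-1, -6, 0, 1, 20, 22, 26]
Partition 3: pivot=-6 at index 0 -> [-6, -1, 0, 1, 20, 22, 26]
Partition 4: pivot=26 at index 6 -> [-6, -1, 0, 1, 20, 22, 26]


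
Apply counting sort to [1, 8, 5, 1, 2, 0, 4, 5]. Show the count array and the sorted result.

Count array: [1, 2, 1, 0, 1, 2, 0, 0, 1]
(count[i] = number of elements equal to i)
Cumulative count: [1, 3, 4, 4, 5, 7, 7, 7, 8]
Sorted: [0, 1, 1, 2, 4, 5, 5, 8]


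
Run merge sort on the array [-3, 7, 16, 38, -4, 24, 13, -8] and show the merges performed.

Divide and conquer:
  Merge [-3] + [7] -> [-3, 7]
  Merge [16] + [38] -> [16, 38]
  Merge [-3, 7] + [16, 38] -> [-3, 7, 16, 38]
  Merge [-4] + [24] -> [-4, 24]
  Merge [13] + [-8] -> [-8, 13]
  Merge [-4, 24] + [-8, 13] -> [-8, -4, 13, 24]
  Merge [-3, 7, 16, 38] + [-8, -4, 13, 24] -> [-8, -4, -3, 7, 13, 16, 24, 38]


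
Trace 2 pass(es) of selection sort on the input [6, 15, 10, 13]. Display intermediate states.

Pass 1: Select minimum 6 at index 0, swap -> [6, 15, 10, 13]
Pass 2: Select minimum 10 at index 2, swap -> [6, 10, 15, 13]


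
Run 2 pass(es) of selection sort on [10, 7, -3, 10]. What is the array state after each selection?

Pass 1: Select minimum -3 at index 2, swap -> [-3, 7, 10, 10]
Pass 2: Select minimum 7 at index 1, swap -> [-3, 7, 10, 10]


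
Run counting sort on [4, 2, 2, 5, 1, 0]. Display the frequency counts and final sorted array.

Count array: [1, 1, 2, 0, 1, 1]
(count[i] = number of elements equal to i)
Cumulative count: [1, 2, 4, 4, 5, 6]
Sorted: [0, 1, 2, 2, 4, 5]


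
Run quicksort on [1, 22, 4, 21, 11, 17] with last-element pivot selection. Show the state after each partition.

Partition 1: pivot=17 at index 3 -> [1, 4, 11, 17, 22, 21]
Partition 2: pivot=11 at index 2 -> [1, 4, 11, 17, 22, 21]
Partition 3: pivot=4 at index 1 -> [1, 4, 11, 17, 22, 21]
Partition 4: pivot=21 at index 4 -> [1, 4, 11, 17, 21, 22]


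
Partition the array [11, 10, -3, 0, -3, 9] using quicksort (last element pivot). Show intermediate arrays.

Partition 1: pivot=9 at index 3 -> [-3, 0, -3, 9, 11, 10]
Partition 2: pivot=-3 at index 1 -> [-3, -3, 0, 9, 11, 10]
Partition 3: pivot=10 at index 4 -> [-3, -3, 0, 9, 10, 11]


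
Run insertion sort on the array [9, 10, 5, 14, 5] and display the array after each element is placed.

First element 9 is already 'sorted'
Insert 10: shifted 0 elements -> [9, 10, 5, 14, 5]
Insert 5: shifted 2 elements -> [5, 9, 10, 14, 5]
Insert 14: shifted 0 elements -> [5, 9, 10, 14, 5]
Insert 5: shifted 3 elements -> [5, 5, 9, 10, 14]


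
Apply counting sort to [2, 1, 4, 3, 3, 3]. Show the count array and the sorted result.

Count array: [0, 1, 1, 3, 1]
(count[i] = number of elements equal to i)
Cumulative count: [0, 1, 2, 5, 6]
Sorted: [1, 2, 3, 3, 3, 4]


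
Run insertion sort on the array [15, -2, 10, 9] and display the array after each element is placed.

First element 15 is already 'sorted'
Insert -2: shifted 1 elements -> [-2, 15, 10, 9]
Insert 10: shifted 1 elements -> [-2, 10, 15, 9]
Insert 9: shifted 2 elements -> [-2, 9, 10, 15]


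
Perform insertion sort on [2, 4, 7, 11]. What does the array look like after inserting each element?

First element 2 is already 'sorted'
Insert 4: shifted 0 elements -> [2, 4, 7, 11]
Insert 7: shifted 0 elements -> [2, 4, 7, 11]
Insert 11: shifted 0 elements -> [2, 4, 7, 11]


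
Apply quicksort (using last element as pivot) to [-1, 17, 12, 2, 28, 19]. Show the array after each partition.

Partition 1: pivot=19 at index 4 -> [-1, 17, 12, 2, 19, 28]
Partition 2: pivot=2 at index 1 -> [-1, 2, 12, 17, 19, 28]
Partition 3: pivot=17 at index 3 -> [-1, 2, 12, 17, 19, 28]


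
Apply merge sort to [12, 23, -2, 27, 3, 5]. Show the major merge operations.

Divide and conquer:
  Merge [23] + [-2] -> [-2, 23]
  Merge [12] + [-2, 23] -> [-2, 12, 23]
  Merge [3] + [5] -> [3, 5]
  Merge [27] + [3, 5] -> [3, 5, 27]
  Merge [-2, 12, 23] + [3, 5, 27] -> [-2, 3, 5, 12, 23, 27]


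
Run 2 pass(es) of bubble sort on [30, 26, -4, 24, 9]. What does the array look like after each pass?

After pass 1: [26, -4, 24, 9, 30] (4 swaps)
After pass 2: [-4, 24, 9, 26, 30] (3 swaps)
Total swaps: 7


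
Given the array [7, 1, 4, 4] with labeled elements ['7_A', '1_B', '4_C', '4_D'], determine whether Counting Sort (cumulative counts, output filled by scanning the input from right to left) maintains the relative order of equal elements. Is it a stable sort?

Trace Counting Sort on the labeled array (the key is the number; the letter only tracks identity):
  Counts for values 0..7: [0, 1, 0, 0, 2, 0, 0, 1]
  Cumulative counts: [0, 1, 1, 1, 3, 3, 3, 4]
  Scan right to left: place 4_D at output index 2
  Scan right to left: place 4_C at output index 1
  Scan right to left: place 1_B at output index 0
  Scan right to left: place 7_A at output index 3
  Output: [1_B, 4_C, 4_D, 7_A]
Equal keys:
  value 4: originally 4_C, 4_D; after sorting 4_C, 4_D -> order preserved
All equal keys kept their original relative order. Counting Sort is stable: scanning the input right to left with decreasing cumulative counts places later duplicates at later output positions.
Answer: Stable


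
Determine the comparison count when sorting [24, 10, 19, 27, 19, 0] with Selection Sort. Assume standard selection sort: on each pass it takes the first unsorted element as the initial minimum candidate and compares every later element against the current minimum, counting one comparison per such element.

Pass 1: scan indices 1..5 for the minimum = 5 comparison(s); min is 0, place at index 0 -> [0, 10, 19, 27, 19, 24]
Pass 2: scan indices 2..5 for the minimum = 4 comparison(s); min is 10, place at index 1 -> [0, 10, 19, 27, 19, 24]
Pass 3: scan indices 3..5 for the minimum = 3 comparison(s); min is 19, place at index 2 -> [0, 10, 19, 27, 19, 24]
Pass 4: scan indices 4..5 for the minimum = 2 comparison(s); min is 19, place at index 3 -> [0, 10, 19, 19, 27, 24]
Pass 5: scan indices 5..5 for the minimum = 1 comparison(s); min is 24, place at index 4 -> [0, 10, 19, 19, 24, 27]
Selection sort always scans the whole unsorted suffix, so the count is (n-1) + (n-2) + ... + 1 = n(n-1)/2 = 6*5/2 = 15 regardless of the input order.
Total comparisons: 5 + 4 + 3 + 2 + 1 = 15


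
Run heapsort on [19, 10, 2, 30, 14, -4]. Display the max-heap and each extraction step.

Build heap: [30, 19, 2, 10, 14, -4]
Extract 30: [19, 14, 2, 10, -4, 30]
Extract 19: [14, 10, 2, -4, 19, 30]
Extract 14: [10, -4, 2, 14, 19, 30]
Extract 10: [2, -4, 10, 14, 19, 30]
Extract 2: [-4, 2, 10, 14, 19, 30]


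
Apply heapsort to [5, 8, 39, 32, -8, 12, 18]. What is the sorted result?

Build heap: [39, 32, 18, 8, -8, 12, 5]
Extract 39: [32, 8, 18, 5, -8, 12, 39]
Extract 32: [18, 8, 12, 5, -8, 32, 39]
Extract 18: [12, 8, -8, 5, 18, 32, 39]
Extract 12: [8, 5, -8, 12, 18, 32, 39]
Extract 8: [5, -8, 8, 12, 18, 32, 39]
Extract 5: [-8, 5, 8, 12, 18, 32, 39]


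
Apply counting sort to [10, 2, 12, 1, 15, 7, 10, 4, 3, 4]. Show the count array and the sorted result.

Count array: [0, 1, 1, 1, 2, 0, 0, 1, 0, 0, 2, 0, 1, 0, 0, 1]
(count[i] = number of elements equal to i)
Cumulative count: [0, 1, 2, 3, 5, 5, 5, 6, 6, 6, 8, 8, 9, 9, 9, 10]
Sorted: [1, 2, 3, 4, 4, 7, 10, 10, 12, 15]


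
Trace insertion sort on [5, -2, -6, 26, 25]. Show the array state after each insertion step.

First element 5 is already 'sorted'
Insert -2: shifted 1 elements -> [-2, 5, -6, 26, 25]
Insert -6: shifted 2 elements -> [-6, -2, 5, 26, 25]
Insert 26: shifted 0 elements -> [-6, -2, 5, 26, 25]
Insert 25: shifted 1 elements -> [-6, -2, 5, 25, 26]


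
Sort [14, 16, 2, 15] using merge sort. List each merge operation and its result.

Divide and conquer:
  Merge [14] + [16] -> [14, 16]
  Merge [2] + [15] -> [2, 15]
  Merge [14, 16] + [2, 15] -> [2, 14, 15, 16]


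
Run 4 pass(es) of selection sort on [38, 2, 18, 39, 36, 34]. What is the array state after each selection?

Pass 1: Select minimum 2 at index 1, swap -> [2, 38, 18, 39, 36, 34]
Pass 2: Select minimum 18 at index 2, swap -> [2, 18, 38, 39, 36, 34]
Pass 3: Select minimum 34 at index 5, swap -> [2, 18, 34, 39, 36, 38]
Pass 4: Select minimum 36 at index 4, swap -> [2, 18, 34, 36, 39, 38]


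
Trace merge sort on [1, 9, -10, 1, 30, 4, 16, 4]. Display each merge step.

Divide and conquer:
  Merge [1] + [9] -> [1, 9]
  Merge [-10] + [1] -> [-10, 1]
  Merge [1, 9] + [-10, 1] -> [-10, 1, 1, 9]
  Merge [30] + [4] -> [4, 30]
  Merge [16] + [4] -> [4, 16]
  Merge [4, 30] + [4, 16] -> [4, 4, 16, 30]
  Merge [-10, 1, 1, 9] + [4, 4, 16, 30] -> [-10, 1, 1, 4, 4, 9, 16, 30]


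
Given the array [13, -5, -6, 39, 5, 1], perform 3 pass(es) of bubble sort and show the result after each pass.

After pass 1: [-5, -6, 13, 5, 1, 39] (4 swaps)
After pass 2: [-6, -5, 5, 1, 13, 39] (3 swaps)
After pass 3: [-6, -5, 1, 5, 13, 39] (1 swaps)
Total swaps: 8


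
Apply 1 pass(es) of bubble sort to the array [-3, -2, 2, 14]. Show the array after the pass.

After pass 1: [-3, -2, 2, 14] (0 swaps)
Total swaps: 0


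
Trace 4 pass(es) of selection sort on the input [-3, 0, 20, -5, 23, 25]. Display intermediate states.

Pass 1: Select minimum -5 at index 3, swap -> [-5, 0, 20, -3, 23, 25]
Pass 2: Select minimum -3 at index 3, swap -> [-5, -3, 20, 0, 23, 25]
Pass 3: Select minimum 0 at index 3, swap -> [-5, -3, 0, 20, 23, 25]
Pass 4: Select minimum 20 at index 3, swap -> [-5, -3, 0, 20, 23, 25]


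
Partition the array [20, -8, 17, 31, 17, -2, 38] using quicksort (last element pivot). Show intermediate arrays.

Partition 1: pivot=38 at index 6 -> [20, -8, 17, 31, 17, -2, 38]
Partition 2: pivot=-2 at index 1 -> [-8, -2, 17, 31, 17, 20, 38]
Partition 3: pivot=20 at index 4 -> [-8, -2, 17, 17, 20, 31, 38]
Partition 4: pivot=17 at index 3 -> [-8, -2, 17, 17, 20, 31, 38]


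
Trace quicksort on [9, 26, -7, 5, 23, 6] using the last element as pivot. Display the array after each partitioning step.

Partition 1: pivot=6 at index 2 -> [-7, 5, 6, 26, 23, 9]
Partition 2: pivot=5 at index 1 -> [-7, 5, 6, 26, 23, 9]
Partition 3: pivot=9 at index 3 -> [-7, 5, 6, 9, 23, 26]
Partition 4: pivot=26 at index 5 -> [-7, 5, 6, 9, 23, 26]


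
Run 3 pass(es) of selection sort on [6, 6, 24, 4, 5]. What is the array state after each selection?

Pass 1: Select minimum 4 at index 3, swap -> [4, 6, 24, 6, 5]
Pass 2: Select minimum 5 at index 4, swap -> [4, 5, 24, 6, 6]
Pass 3: Select minimum 6 at index 3, swap -> [4, 5, 6, 24, 6]


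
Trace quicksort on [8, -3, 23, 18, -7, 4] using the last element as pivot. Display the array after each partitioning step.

Partition 1: pivot=4 at index 2 -> [-3, -7, 4, 18, 8, 23]
Partition 2: pivot=-7 at index 0 -> [-7, -3, 4, 18, 8, 23]
Partition 3: pivot=23 at index 5 -> [-7, -3, 4, 18, 8, 23]
Partition 4: pivot=8 at index 3 -> [-7, -3, 4, 8, 18, 23]


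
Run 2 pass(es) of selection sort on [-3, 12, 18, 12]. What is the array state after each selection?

Pass 1: Select minimum -3 at index 0, swap -> [-3, 12, 18, 12]
Pass 2: Select minimum 12 at index 1, swap -> [-3, 12, 18, 12]


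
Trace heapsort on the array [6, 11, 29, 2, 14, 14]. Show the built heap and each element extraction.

Build heap: [29, 14, 14, 2, 11, 6]
Extract 29: [14, 11, 14, 2, 6, 29]
Extract 14: [14, 11, 6, 2, 14, 29]
Extract 14: [11, 2, 6, 14, 14, 29]
Extract 11: [6, 2, 11, 14, 14, 29]
Extract 6: [2, 6, 11, 14, 14, 29]


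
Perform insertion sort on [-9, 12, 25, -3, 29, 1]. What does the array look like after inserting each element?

First element -9 is already 'sorted'
Insert 12: shifted 0 elements -> [-9, 12, 25, -3, 29, 1]
Insert 25: shifted 0 elements -> [-9, 12, 25, -3, 29, 1]
Insert -3: shifted 2 elements -> [-9, -3, 12, 25, 29, 1]
Insert 29: shifted 0 elements -> [-9, -3, 12, 25, 29, 1]
Insert 1: shifted 3 elements -> [-9, -3, 1, 12, 25, 29]


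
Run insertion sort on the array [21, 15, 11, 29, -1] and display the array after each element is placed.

First element 21 is already 'sorted'
Insert 15: shifted 1 elements -> [15, 21, 11, 29, -1]
Insert 11: shifted 2 elements -> [11, 15, 21, 29, -1]
Insert 29: shifted 0 elements -> [11, 15, 21, 29, -1]
Insert -1: shifted 4 elements -> [-1, 11, 15, 21, 29]


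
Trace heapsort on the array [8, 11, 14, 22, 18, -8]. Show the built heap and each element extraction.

Build heap: [22, 18, 14, 11, 8, -8]
Extract 22: [18, 11, 14, -8, 8, 22]
Extract 18: [14, 11, 8, -8, 18, 22]
Extract 14: [11, -8, 8, 14, 18, 22]
Extract 11: [8, -8, 11, 14, 18, 22]
Extract 8: [-8, 8, 11, 14, 18, 22]


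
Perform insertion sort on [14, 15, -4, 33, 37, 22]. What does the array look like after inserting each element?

First element 14 is already 'sorted'
Insert 15: shifted 0 elements -> [14, 15, -4, 33, 37, 22]
Insert -4: shifted 2 elements -> [-4, 14, 15, 33, 37, 22]
Insert 33: shifted 0 elements -> [-4, 14, 15, 33, 37, 22]
Insert 37: shifted 0 elements -> [-4, 14, 15, 33, 37, 22]
Insert 22: shifted 2 elements -> [-4, 14, 15, 22, 33, 37]


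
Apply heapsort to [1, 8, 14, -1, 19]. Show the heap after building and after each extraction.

Build heap: [19, 8, 14, -1, 1]
Extract 19: [14, 8, 1, -1, 19]
Extract 14: [8, -1, 1, 14, 19]
Extract 8: [1, -1, 8, 14, 19]
Extract 1: [-1, 1, 8, 14, 19]


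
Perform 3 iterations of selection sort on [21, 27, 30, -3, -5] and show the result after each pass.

Pass 1: Select minimum -5 at index 4, swap -> [-5, 27, 30, -3, 21]
Pass 2: Select minimum -3 at index 3, swap -> [-5, -3, 30, 27, 21]
Pass 3: Select minimum 21 at index 4, swap -> [-5, -3, 21, 27, 30]


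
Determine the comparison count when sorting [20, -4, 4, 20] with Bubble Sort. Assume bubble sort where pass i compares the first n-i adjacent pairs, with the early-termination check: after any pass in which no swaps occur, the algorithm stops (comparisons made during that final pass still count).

Pass 1: compare adjacent pairs (0,1)..(2,3) = 3 comparison(s), 2 swap(s) -> [-4, 4, 20, 20]
Pass 2: compare adjacent pairs (0,1)..(1,2) = 2 comparison(s), 0 swap(s) -> [-4, 4, 20, 20]
No swaps in this pass, so bubble sort stops here.
Total comparisons: 3 + 2 = 5


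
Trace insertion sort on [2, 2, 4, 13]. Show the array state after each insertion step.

First element 2 is already 'sorted'
Insert 2: shifted 0 elements -> [2, 2, 4, 13]
Insert 4: shifted 0 elements -> [2, 2, 4, 13]
Insert 13: shifted 0 elements -> [2, 2, 4, 13]


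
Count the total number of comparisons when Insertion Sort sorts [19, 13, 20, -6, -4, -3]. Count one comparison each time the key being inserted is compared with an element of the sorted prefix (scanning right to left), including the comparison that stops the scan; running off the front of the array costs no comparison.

Insert 13: 19 > 13 (shift), reached front = 1 comparison(s) -> [13, 19, 20, -6, -4, -3]
Insert 20: 19 <= 20 (stop) = 1 comparison(s) -> [13, 19, 20, -6, -4, -3]
Insert -6: 20 > -6 (shift), 19 > -6 (shift), 13 > -6 (shift), reached front = 3 comparison(s) -> [-6, 13, 19, 20, -4, -3]
Insert -4: 20 > -4 (shift), 19 > -4 (shift), 13 > -4 (shift), -6 <= -4 (stop) = 4 comparison(s) -> [-6, -4, 13, 19, 20, -3]
Insert -3: 20 > -3 (shift), 19 > -3 (shift), 13 > -3 (shift), -4 <= -3 (stop) = 4 comparison(s) -> [-6, -4, -3, 13, 19, 20]
Total comparisons: 1 + 1 + 3 + 4 + 4 = 13


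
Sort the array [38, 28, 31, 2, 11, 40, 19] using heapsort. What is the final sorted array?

Build heap: [40, 28, 38, 2, 11, 31, 19]
Extract 40: [38, 28, 31, 2, 11, 19, 40]
Extract 38: [31, 28, 19, 2, 11, 38, 40]
Extract 31: [28, 11, 19, 2, 31, 38, 40]
Extract 28: [19, 11, 2, 28, 31, 38, 40]
Extract 19: [11, 2, 19, 28, 31, 38, 40]
Extract 11: [2, 11, 19, 28, 31, 38, 40]


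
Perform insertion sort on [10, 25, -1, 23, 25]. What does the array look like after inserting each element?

First element 10 is already 'sorted'
Insert 25: shifted 0 elements -> [10, 25, -1, 23, 25]
Insert -1: shifted 2 elements -> [-1, 10, 25, 23, 25]
Insert 23: shifted 1 elements -> [-1, 10, 23, 25, 25]
Insert 25: shifted 0 elements -> [-1, 10, 23, 25, 25]


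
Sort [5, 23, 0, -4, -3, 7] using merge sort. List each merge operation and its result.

Divide and conquer:
  Merge [23] + [0] -> [0, 23]
  Merge [5] + [0, 23] -> [0, 5, 23]
  Merge [-3] + [7] -> [-3, 7]
  Merge [-4] + [-3, 7] -> [-4, -3, 7]
  Merge [0, 5, 23] + [-4, -3, 7] -> [-4, -3, 0, 5, 7, 23]


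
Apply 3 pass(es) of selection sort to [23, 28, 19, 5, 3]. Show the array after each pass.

Pass 1: Select minimum 3 at index 4, swap -> [3, 28, 19, 5, 23]
Pass 2: Select minimum 5 at index 3, swap -> [3, 5, 19, 28, 23]
Pass 3: Select minimum 19 at index 2, swap -> [3, 5, 19, 28, 23]


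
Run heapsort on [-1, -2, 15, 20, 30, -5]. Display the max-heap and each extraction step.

Build heap: [30, 20, 15, -1, -2, -5]
Extract 30: [20, -1, 15, -5, -2, 30]
Extract 20: [15, -1, -2, -5, 20, 30]
Extract 15: [-1, -5, -2, 15, 20, 30]
Extract -1: [-2, -5, -1, 15, 20, 30]
Extract -2: [-5, -2, -1, 15, 20, 30]


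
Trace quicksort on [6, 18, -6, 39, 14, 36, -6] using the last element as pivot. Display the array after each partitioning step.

Partition 1: pivot=-6 at index 1 -> [-6, -6, 6, 39, 14, 36, 18]
Partition 2: pivot=18 at index 4 -> [-6, -6, 6, 14, 18, 36, 39]
Partition 3: pivot=14 at index 3 -> [-6, -6, 6, 14, 18, 36, 39]
Partition 4: pivot=39 at index 6 -> [-6, -6, 6, 14, 18, 36, 39]


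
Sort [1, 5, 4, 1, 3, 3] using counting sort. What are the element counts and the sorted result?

Count array: [0, 2, 0, 2, 1, 1]
(count[i] = number of elements equal to i)
Cumulative count: [0, 2, 2, 4, 5, 6]
Sorted: [1, 1, 3, 3, 4, 5]


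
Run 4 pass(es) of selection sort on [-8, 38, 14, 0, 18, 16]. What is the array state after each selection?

Pass 1: Select minimum -8 at index 0, swap -> [-8, 38, 14, 0, 18, 16]
Pass 2: Select minimum 0 at index 3, swap -> [-8, 0, 14, 38, 18, 16]
Pass 3: Select minimum 14 at index 2, swap -> [-8, 0, 14, 38, 18, 16]
Pass 4: Select minimum 16 at index 5, swap -> [-8, 0, 14, 16, 18, 38]


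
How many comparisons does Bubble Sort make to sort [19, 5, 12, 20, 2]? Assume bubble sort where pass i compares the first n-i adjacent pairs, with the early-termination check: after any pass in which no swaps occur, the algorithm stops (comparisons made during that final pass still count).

Pass 1: compare adjacent pairs (0,1)..(3,4) = 4 comparison(s), 3 swap(s) -> [5, 12, 19, 2, 20]
Pass 2: compare adjacent pairs (0,1)..(2,3) = 3 comparison(s), 1 swap(s) -> [5, 12, 2, 19, 20]
Pass 3: compare adjacent pairs (0,1)..(1,2) = 2 comparison(s), 1 swap(s) -> [5, 2, 12, 19, 20]
Pass 4: compare adjacent pairs (0,1)..(0,1) = 1 comparison(s), 1 swap(s) -> [2, 5, 12, 19, 20]
Every pass made at least one swap, so all n-1 passes run.
Total comparisons: 4 + 3 + 2 + 1 = 10


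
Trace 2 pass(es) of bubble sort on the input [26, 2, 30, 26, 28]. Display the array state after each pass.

After pass 1: [2, 26, 26, 28, 30] (3 swaps)
After pass 2: [2, 26, 26, 28, 30] (0 swaps)
Total swaps: 3


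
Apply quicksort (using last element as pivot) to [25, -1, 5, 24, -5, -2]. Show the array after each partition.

Partition 1: pivot=-2 at index 1 -> [-5, -2, 5, 24, 25, -1]
Partition 2: pivot=-1 at index 2 -> [-5, -2, -1, 24, 25, 5]
Partition 3: pivot=5 at index 3 -> [-5, -2, -1, 5, 25, 24]
Partition 4: pivot=24 at index 4 -> [-5, -2, -1, 5, 24, 25]


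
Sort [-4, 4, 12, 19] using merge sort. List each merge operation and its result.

Divide and conquer:
  Merge [-4] + [4] -> [-4, 4]
  Merge [12] + [19] -> [12, 19]
  Merge [-4, 4] + [12, 19] -> [-4, 4, 12, 19]


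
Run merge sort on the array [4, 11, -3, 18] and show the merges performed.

Divide and conquer:
  Merge [4] + [11] -> [4, 11]
  Merge [-3] + [18] -> [-3, 18]
  Merge [4, 11] + [-3, 18] -> [-3, 4, 11, 18]


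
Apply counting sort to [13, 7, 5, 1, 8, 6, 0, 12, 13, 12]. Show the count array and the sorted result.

Count array: [1, 1, 0, 0, 0, 1, 1, 1, 1, 0, 0, 0, 2, 2]
(count[i] = number of elements equal to i)
Cumulative count: [1, 2, 2, 2, 2, 3, 4, 5, 6, 6, 6, 6, 8, 10]
Sorted: [0, 1, 5, 6, 7, 8, 12, 12, 13, 13]


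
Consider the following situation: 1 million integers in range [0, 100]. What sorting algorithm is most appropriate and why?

Best choice: Counting sort
Reason: O(n + k) where k=100 is small; linear time beats O(n log n)


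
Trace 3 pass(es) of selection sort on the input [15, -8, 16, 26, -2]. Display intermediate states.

Pass 1: Select minimum -8 at index 1, swap -> [-8, 15, 16, 26, -2]
Pass 2: Select minimum -2 at index 4, swap -> [-8, -2, 16, 26, 15]
Pass 3: Select minimum 15 at index 4, swap -> [-8, -2, 15, 26, 16]


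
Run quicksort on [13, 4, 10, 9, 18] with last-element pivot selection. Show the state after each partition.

Partition 1: pivot=18 at index 4 -> [13, 4, 10, 9, 18]
Partition 2: pivot=9 at index 1 -> [4, 9, 10, 13, 18]
Partition 3: pivot=13 at index 3 -> [4, 9, 10, 13, 18]


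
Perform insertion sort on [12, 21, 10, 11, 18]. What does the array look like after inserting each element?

First element 12 is already 'sorted'
Insert 21: shifted 0 elements -> [12, 21, 10, 11, 18]
Insert 10: shifted 2 elements -> [10, 12, 21, 11, 18]
Insert 11: shifted 2 elements -> [10, 11, 12, 21, 18]
Insert 18: shifted 1 elements -> [10, 11, 12, 18, 21]


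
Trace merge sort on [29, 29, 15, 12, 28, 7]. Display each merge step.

Divide and conquer:
  Merge [29] + [15] -> [15, 29]
  Merge [29] + [15, 29] -> [15, 29, 29]
  Merge [28] + [7] -> [7, 28]
  Merge [12] + [7, 28] -> [7, 12, 28]
  Merge [15, 29, 29] + [7, 12, 28] -> [7, 12, 15, 28, 29, 29]


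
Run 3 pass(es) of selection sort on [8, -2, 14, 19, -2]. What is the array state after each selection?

Pass 1: Select minimum -2 at index 1, swap -> [-2, 8, 14, 19, -2]
Pass 2: Select minimum -2 at index 4, swap -> [-2, -2, 14, 19, 8]
Pass 3: Select minimum 8 at index 4, swap -> [-2, -2, 8, 19, 14]


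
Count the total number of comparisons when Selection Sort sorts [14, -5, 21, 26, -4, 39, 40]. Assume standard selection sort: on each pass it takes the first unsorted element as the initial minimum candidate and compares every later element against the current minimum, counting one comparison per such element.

Pass 1: scan indices 1..6 for the minimum = 6 comparison(s); min is -5, place at index 0 -> [-5, 14, 21, 26, -4, 39, 40]
Pass 2: scan indices 2..6 for the minimum = 5 comparison(s); min is -4, place at index 1 -> [-5, -4, 21, 26, 14, 39, 40]
Pass 3: scan indices 3..6 for the minimum = 4 comparison(s); min is 14, place at index 2 -> [-5, -4, 14, 26, 21, 39, 40]
Pass 4: scan indices 4..6 for the minimum = 3 comparison(s); min is 21, place at index 3 -> [-5, -4, 14, 21, 26, 39, 40]
Pass 5: scan indices 5..6 for the minimum = 2 comparison(s); min is 26, place at index 4 -> [-5, -4, 14, 21, 26, 39, 40]
Pass 6: scan indices 6..6 for the minimum = 1 comparison(s); min is 39, place at index 5 -> [-5, -4, 14, 21, 26, 39, 40]
Selection sort always scans the whole unsorted suffix, so the count is (n-1) + (n-2) + ... + 1 = n(n-1)/2 = 7*6/2 = 21 regardless of the input order.
Total comparisons: 6 + 5 + 4 + 3 + 2 + 1 = 21


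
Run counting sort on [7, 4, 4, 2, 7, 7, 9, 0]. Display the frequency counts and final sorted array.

Count array: [1, 0, 1, 0, 2, 0, 0, 3, 0, 1]
(count[i] = number of elements equal to i)
Cumulative count: [1, 1, 2, 2, 4, 4, 4, 7, 7, 8]
Sorted: [0, 2, 4, 4, 7, 7, 7, 9]


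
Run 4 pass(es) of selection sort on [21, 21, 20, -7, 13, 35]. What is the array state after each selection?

Pass 1: Select minimum -7 at index 3, swap -> [-7, 21, 20, 21, 13, 35]
Pass 2: Select minimum 13 at index 4, swap -> [-7, 13, 20, 21, 21, 35]
Pass 3: Select minimum 20 at index 2, swap -> [-7, 13, 20, 21, 21, 35]
Pass 4: Select minimum 21 at index 3, swap -> [-7, 13, 20, 21, 21, 35]


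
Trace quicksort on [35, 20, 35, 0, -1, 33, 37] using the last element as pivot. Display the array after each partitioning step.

Partition 1: pivot=37 at index 6 -> [35, 20, 35, 0, -1, 33, 37]
Partition 2: pivot=33 at index 3 -> [20, 0, -1, 33, 35, 35, 37]
Partition 3: pivot=-1 at index 0 -> [-1, 0, 20, 33, 35, 35, 37]
Partition 4: pivot=20 at index 2 -> [-1, 0, 20, 33, 35, 35, 37]
Partition 5: pivot=35 at index 5 -> [-1, 0, 20, 33, 35, 35, 37]


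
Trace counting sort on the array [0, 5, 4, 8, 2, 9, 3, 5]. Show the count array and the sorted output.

Count array: [1, 0, 1, 1, 1, 2, 0, 0, 1, 1]
(count[i] = number of elements equal to i)
Cumulative count: [1, 1, 2, 3, 4, 6, 6, 6, 7, 8]
Sorted: [0, 2, 3, 4, 5, 5, 8, 9]


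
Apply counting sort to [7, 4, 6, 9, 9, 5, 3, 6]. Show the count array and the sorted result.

Count array: [0, 0, 0, 1, 1, 1, 2, 1, 0, 2]
(count[i] = number of elements equal to i)
Cumulative count: [0, 0, 0, 1, 2, 3, 5, 6, 6, 8]
Sorted: [3, 4, 5, 6, 6, 7, 9, 9]


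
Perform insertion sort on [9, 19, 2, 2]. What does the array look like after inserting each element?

First element 9 is already 'sorted'
Insert 19: shifted 0 elements -> [9, 19, 2, 2]
Insert 2: shifted 2 elements -> [2, 9, 19, 2]
Insert 2: shifted 2 elements -> [2, 2, 9, 19]


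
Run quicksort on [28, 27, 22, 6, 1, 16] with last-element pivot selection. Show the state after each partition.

Partition 1: pivot=16 at index 2 -> [6, 1, 16, 28, 27, 22]
Partition 2: pivot=1 at index 0 -> [1, 6, 16, 28, 27, 22]
Partition 3: pivot=22 at index 3 -> [1, 6, 16, 22, 27, 28]
Partition 4: pivot=28 at index 5 -> [1, 6, 16, 22, 27, 28]


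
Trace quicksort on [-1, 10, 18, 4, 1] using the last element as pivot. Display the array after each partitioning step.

Partition 1: pivot=1 at index 1 -> [-1, 1, 18, 4, 10]
Partition 2: pivot=10 at index 3 -> [-1, 1, 4, 10, 18]


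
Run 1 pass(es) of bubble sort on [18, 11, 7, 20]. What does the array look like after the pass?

After pass 1: [11, 7, 18, 20] (2 swaps)
Total swaps: 2


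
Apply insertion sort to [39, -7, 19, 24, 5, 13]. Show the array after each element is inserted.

First element 39 is already 'sorted'
Insert -7: shifted 1 elements -> [-7, 39, 19, 24, 5, 13]
Insert 19: shifted 1 elements -> [-7, 19, 39, 24, 5, 13]
Insert 24: shifted 1 elements -> [-7, 19, 24, 39, 5, 13]
Insert 5: shifted 3 elements -> [-7, 5, 19, 24, 39, 13]
Insert 13: shifted 3 elements -> [-7, 5, 13, 19, 24, 39]


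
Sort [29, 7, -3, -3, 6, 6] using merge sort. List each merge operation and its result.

Divide and conquer:
  Merge [7] + [-3] -> [-3, 7]
  Merge [29] + [-3, 7] -> [-3, 7, 29]
  Merge [6] + [6] -> [6, 6]
  Merge [-3] + [6, 6] -> [-3, 6, 6]
  Merge [-3, 7, 29] + [-3, 6, 6] -> [-3, -3, 6, 6, 7, 29]


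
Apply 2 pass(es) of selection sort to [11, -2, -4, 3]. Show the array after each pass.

Pass 1: Select minimum -4 at index 2, swap -> [-4, -2, 11, 3]
Pass 2: Select minimum -2 at index 1, swap -> [-4, -2, 11, 3]


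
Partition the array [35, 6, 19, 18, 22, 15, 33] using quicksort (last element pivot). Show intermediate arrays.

Partition 1: pivot=33 at index 5 -> [6, 19, 18, 22, 15, 33, 35]
Partition 2: pivot=15 at index 1 -> [6, 15, 18, 22, 19, 33, 35]
Partition 3: pivot=19 at index 3 -> [6, 15, 18, 19, 22, 33, 35]


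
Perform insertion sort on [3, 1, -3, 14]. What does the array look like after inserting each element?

First element 3 is already 'sorted'
Insert 1: shifted 1 elements -> [1, 3, -3, 14]
Insert -3: shifted 2 elements -> [-3, 1, 3, 14]
Insert 14: shifted 0 elements -> [-3, 1, 3, 14]


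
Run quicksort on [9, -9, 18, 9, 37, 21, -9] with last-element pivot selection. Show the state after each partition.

Partition 1: pivot=-9 at index 1 -> [-9, -9, 18, 9, 37, 21, 9]
Partition 2: pivot=9 at index 3 -> [-9, -9, 9, 9, 37, 21, 18]
Partition 3: pivot=18 at index 4 -> [-9, -9, 9, 9, 18, 21, 37]
Partition 4: pivot=37 at index 6 -> [-9, -9, 9, 9, 18, 21, 37]


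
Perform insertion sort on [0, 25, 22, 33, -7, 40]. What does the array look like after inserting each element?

First element 0 is already 'sorted'
Insert 25: shifted 0 elements -> [0, 25, 22, 33, -7, 40]
Insert 22: shifted 1 elements -> [0, 22, 25, 33, -7, 40]
Insert 33: shifted 0 elements -> [0, 22, 25, 33, -7, 40]
Insert -7: shifted 4 elements -> [-7, 0, 22, 25, 33, 40]
Insert 40: shifted 0 elements -> [-7, 0, 22, 25, 33, 40]


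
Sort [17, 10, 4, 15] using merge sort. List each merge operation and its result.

Divide and conquer:
  Merge [17] + [10] -> [10, 17]
  Merge [4] + [15] -> [4, 15]
  Merge [10, 17] + [4, 15] -> [4, 10, 15, 17]


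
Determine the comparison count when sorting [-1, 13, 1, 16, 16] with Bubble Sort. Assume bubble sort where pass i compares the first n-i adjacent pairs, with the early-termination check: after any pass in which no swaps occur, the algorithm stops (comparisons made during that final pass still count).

Pass 1: compare adjacent pairs (0,1)..(3,4) = 4 comparison(s), 1 swap(s) -> [-1, 1, 13, 16, 16]
Pass 2: compare adjacent pairs (0,1)..(2,3) = 3 comparison(s), 0 swap(s) -> [-1, 1, 13, 16, 16]
No swaps in this pass, so bubble sort stops here.
Total comparisons: 4 + 3 = 7


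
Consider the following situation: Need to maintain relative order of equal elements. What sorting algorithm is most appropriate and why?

Best choice: Merge sort or Insertion sort
Reason: Both are stable; quicksort and heapsort are not stable


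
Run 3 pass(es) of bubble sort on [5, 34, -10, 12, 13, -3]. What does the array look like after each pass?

After pass 1: [5, -10, 12, 13, -3, 34] (4 swaps)
After pass 2: [-10, 5, 12, -3, 13, 34] (2 swaps)
After pass 3: [-10, 5, -3, 12, 13, 34] (1 swaps)
Total swaps: 7


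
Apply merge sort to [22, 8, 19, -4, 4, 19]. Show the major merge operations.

Divide and conquer:
  Merge [8] + [19] -> [8, 19]
  Merge [22] + [8, 19] -> [8, 19, 22]
  Merge [4] + [19] -> [4, 19]
  Merge [-4] + [4, 19] -> [-4, 4, 19]
  Merge [8, 19, 22] + [-4, 4, 19] -> [-4, 4, 8, 19, 19, 22]


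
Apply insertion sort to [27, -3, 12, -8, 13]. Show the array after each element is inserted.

First element 27 is already 'sorted'
Insert -3: shifted 1 elements -> [-3, 27, 12, -8, 13]
Insert 12: shifted 1 elements -> [-3, 12, 27, -8, 13]
Insert -8: shifted 3 elements -> [-8, -3, 12, 27, 13]
Insert 13: shifted 1 elements -> [-8, -3, 12, 13, 27]


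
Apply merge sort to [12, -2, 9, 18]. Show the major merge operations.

Divide and conquer:
  Merge [12] + [-2] -> [-2, 12]
  Merge [9] + [18] -> [9, 18]
  Merge [-2, 12] + [9, 18] -> [-2, 9, 12, 18]


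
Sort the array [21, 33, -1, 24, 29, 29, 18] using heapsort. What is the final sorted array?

Build heap: [33, 29, 29, 24, 21, -1, 18]
Extract 33: [29, 24, 29, 18, 21, -1, 33]
Extract 29: [29, 24, -1, 18, 21, 29, 33]
Extract 29: [24, 21, -1, 18, 29, 29, 33]
Extract 24: [21, 18, -1, 24, 29, 29, 33]
Extract 21: [18, -1, 21, 24, 29, 29, 33]
Extract 18: [-1, 18, 21, 24, 29, 29, 33]


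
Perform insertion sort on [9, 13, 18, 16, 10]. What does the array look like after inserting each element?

First element 9 is already 'sorted'
Insert 13: shifted 0 elements -> [9, 13, 18, 16, 10]
Insert 18: shifted 0 elements -> [9, 13, 18, 16, 10]
Insert 16: shifted 1 elements -> [9, 13, 16, 18, 10]
Insert 10: shifted 3 elements -> [9, 10, 13, 16, 18]


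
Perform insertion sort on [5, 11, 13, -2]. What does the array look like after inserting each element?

First element 5 is already 'sorted'
Insert 11: shifted 0 elements -> [5, 11, 13, -2]
Insert 13: shifted 0 elements -> [5, 11, 13, -2]
Insert -2: shifted 3 elements -> [-2, 5, 11, 13]


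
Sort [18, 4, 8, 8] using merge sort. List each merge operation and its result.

Divide and conquer:
  Merge [18] + [4] -> [4, 18]
  Merge [8] + [8] -> [8, 8]
  Merge [4, 18] + [8, 8] -> [4, 8, 8, 18]


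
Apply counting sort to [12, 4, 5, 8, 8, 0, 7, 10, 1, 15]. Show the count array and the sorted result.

Count array: [1, 1, 0, 0, 1, 1, 0, 1, 2, 0, 1, 0, 1, 0, 0, 1]
(count[i] = number of elements equal to i)
Cumulative count: [1, 2, 2, 2, 3, 4, 4, 5, 7, 7, 8, 8, 9, 9, 9, 10]
Sorted: [0, 1, 4, 5, 7, 8, 8, 10, 12, 15]


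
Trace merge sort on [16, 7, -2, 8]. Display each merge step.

Divide and conquer:
  Merge [16] + [7] -> [7, 16]
  Merge [-2] + [8] -> [-2, 8]
  Merge [7, 16] + [-2, 8] -> [-2, 7, 8, 16]


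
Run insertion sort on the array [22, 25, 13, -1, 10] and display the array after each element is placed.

First element 22 is already 'sorted'
Insert 25: shifted 0 elements -> [22, 25, 13, -1, 10]
Insert 13: shifted 2 elements -> [13, 22, 25, -1, 10]
Insert -1: shifted 3 elements -> [-1, 13, 22, 25, 10]
Insert 10: shifted 3 elements -> [-1, 10, 13, 22, 25]


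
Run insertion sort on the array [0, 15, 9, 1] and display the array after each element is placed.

First element 0 is already 'sorted'
Insert 15: shifted 0 elements -> [0, 15, 9, 1]
Insert 9: shifted 1 elements -> [0, 9, 15, 1]
Insert 1: shifted 2 elements -> [0, 1, 9, 15]


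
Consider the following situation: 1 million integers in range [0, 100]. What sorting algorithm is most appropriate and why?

Best choice: Counting sort
Reason: O(n + k) where k=100 is small; linear time beats O(n log n)


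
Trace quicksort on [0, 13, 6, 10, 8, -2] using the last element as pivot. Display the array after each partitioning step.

Partition 1: pivot=-2 at index 0 -> [-2, 13, 6, 10, 8, 0]
Partition 2: pivot=0 at index 1 -> [-2, 0, 6, 10, 8, 13]
Partition 3: pivot=13 at index 5 -> [-2, 0, 6, 10, 8, 13]
Partition 4: pivot=8 at index 3 -> [-2, 0, 6, 8, 10, 13]


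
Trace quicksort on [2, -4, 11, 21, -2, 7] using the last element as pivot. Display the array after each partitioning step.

Partition 1: pivot=7 at index 3 -> [2, -4, -2, 7, 11, 21]
Partition 2: pivot=-2 at index 1 -> [-4, -2, 2, 7, 11, 21]
Partition 3: pivot=21 at index 5 -> [-4, -2, 2, 7, 11, 21]


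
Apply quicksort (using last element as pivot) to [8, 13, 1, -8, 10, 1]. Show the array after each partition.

Partition 1: pivot=1 at index 2 -> [1, -8, 1, 13, 10, 8]
Partition 2: pivot=-8 at index 0 -> [-8, 1, 1, 13, 10, 8]
Partition 3: pivot=8 at index 3 -> [-8, 1, 1, 8, 10, 13]
Partition 4: pivot=13 at index 5 -> [-8, 1, 1, 8, 10, 13]


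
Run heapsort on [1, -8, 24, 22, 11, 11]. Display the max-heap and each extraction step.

Build heap: [24, 22, 11, -8, 11, 1]
Extract 24: [22, 11, 11, -8, 1, 24]
Extract 22: [11, 1, 11, -8, 22, 24]
Extract 11: [11, 1, -8, 11, 22, 24]
Extract 11: [1, -8, 11, 11, 22, 24]
Extract 1: [-8, 1, 11, 11, 22, 24]


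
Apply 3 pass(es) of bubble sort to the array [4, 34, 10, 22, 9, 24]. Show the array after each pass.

After pass 1: [4, 10, 22, 9, 24, 34] (4 swaps)
After pass 2: [4, 10, 9, 22, 24, 34] (1 swaps)
After pass 3: [4, 9, 10, 22, 24, 34] (1 swaps)
Total swaps: 6


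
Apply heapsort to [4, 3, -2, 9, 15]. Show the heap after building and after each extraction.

Build heap: [15, 9, -2, 4, 3]
Extract 15: [9, 4, -2, 3, 15]
Extract 9: [4, 3, -2, 9, 15]
Extract 4: [3, -2, 4, 9, 15]
Extract 3: [-2, 3, 4, 9, 15]


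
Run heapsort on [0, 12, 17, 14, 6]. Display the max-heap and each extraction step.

Build heap: [17, 14, 0, 12, 6]
Extract 17: [14, 12, 0, 6, 17]
Extract 14: [12, 6, 0, 14, 17]
Extract 12: [6, 0, 12, 14, 17]
Extract 6: [0, 6, 12, 14, 17]


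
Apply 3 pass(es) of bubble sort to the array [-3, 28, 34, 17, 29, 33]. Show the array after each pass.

After pass 1: [-3, 28, 17, 29, 33, 34] (3 swaps)
After pass 2: [-3, 17, 28, 29, 33, 34] (1 swaps)
After pass 3: [-3, 17, 28, 29, 33, 34] (0 swaps)
Total swaps: 4


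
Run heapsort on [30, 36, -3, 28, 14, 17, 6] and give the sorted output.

Build heap: [36, 30, 17, 28, 14, -3, 6]
Extract 36: [30, 28, 17, 6, 14, -3, 36]
Extract 30: [28, 14, 17, 6, -3, 30, 36]
Extract 28: [17, 14, -3, 6, 28, 30, 36]
Extract 17: [14, 6, -3, 17, 28, 30, 36]
Extract 14: [6, -3, 14, 17, 28, 30, 36]
Extract 6: [-3, 6, 14, 17, 28, 30, 36]


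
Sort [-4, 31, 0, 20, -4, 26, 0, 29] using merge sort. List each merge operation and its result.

Divide and conquer:
  Merge [-4] + [31] -> [-4, 31]
  Merge [0] + [20] -> [0, 20]
  Merge [-4, 31] + [0, 20] -> [-4, 0, 20, 31]
  Merge [-4] + [26] -> [-4, 26]
  Merge [0] + [29] -> [0, 29]
  Merge [-4, 26] + [0, 29] -> [-4, 0, 26, 29]
  Merge [-4, 0, 20, 31] + [-4, 0, 26, 29] -> [-4, -4, 0, 0, 20, 26, 29, 31]


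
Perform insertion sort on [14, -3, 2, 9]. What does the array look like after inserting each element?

First element 14 is already 'sorted'
Insert -3: shifted 1 elements -> [-3, 14, 2, 9]
Insert 2: shifted 1 elements -> [-3, 2, 14, 9]
Insert 9: shifted 1 elements -> [-3, 2, 9, 14]
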